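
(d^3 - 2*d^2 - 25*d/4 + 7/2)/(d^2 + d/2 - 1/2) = (d^2 - 3*d/2 - 7)/(d + 1)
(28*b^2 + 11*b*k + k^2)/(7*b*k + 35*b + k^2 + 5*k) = (4*b + k)/(k + 5)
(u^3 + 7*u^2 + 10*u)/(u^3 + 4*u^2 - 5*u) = (u + 2)/(u - 1)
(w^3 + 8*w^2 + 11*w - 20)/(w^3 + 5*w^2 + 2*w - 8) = (w + 5)/(w + 2)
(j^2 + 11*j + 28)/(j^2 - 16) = (j + 7)/(j - 4)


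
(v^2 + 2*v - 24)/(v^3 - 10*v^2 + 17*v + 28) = (v + 6)/(v^2 - 6*v - 7)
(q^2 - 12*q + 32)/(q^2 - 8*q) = (q - 4)/q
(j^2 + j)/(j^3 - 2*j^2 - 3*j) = 1/(j - 3)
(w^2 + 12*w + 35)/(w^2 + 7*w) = (w + 5)/w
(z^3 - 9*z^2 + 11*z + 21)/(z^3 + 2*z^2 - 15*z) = (z^2 - 6*z - 7)/(z*(z + 5))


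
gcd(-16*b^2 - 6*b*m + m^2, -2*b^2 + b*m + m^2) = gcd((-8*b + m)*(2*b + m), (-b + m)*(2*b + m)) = 2*b + m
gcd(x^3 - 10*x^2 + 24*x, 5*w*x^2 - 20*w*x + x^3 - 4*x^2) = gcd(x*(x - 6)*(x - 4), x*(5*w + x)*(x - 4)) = x^2 - 4*x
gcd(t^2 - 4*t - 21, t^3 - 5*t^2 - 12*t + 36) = t + 3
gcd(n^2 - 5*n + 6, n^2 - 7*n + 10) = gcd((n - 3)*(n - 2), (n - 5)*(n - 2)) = n - 2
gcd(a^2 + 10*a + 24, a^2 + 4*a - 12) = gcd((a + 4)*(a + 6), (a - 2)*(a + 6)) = a + 6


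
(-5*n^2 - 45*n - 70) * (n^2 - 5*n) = -5*n^4 - 20*n^3 + 155*n^2 + 350*n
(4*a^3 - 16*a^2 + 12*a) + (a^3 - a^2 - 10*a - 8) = 5*a^3 - 17*a^2 + 2*a - 8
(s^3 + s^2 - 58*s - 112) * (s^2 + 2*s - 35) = s^5 + 3*s^4 - 91*s^3 - 263*s^2 + 1806*s + 3920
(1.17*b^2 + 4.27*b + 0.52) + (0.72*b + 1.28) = 1.17*b^2 + 4.99*b + 1.8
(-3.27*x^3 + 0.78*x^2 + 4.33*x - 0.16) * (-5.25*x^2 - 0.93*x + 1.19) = 17.1675*x^5 - 1.0539*x^4 - 27.3492*x^3 - 2.2587*x^2 + 5.3015*x - 0.1904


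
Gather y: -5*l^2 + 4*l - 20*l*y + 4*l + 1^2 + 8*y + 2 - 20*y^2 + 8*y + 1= -5*l^2 + 8*l - 20*y^2 + y*(16 - 20*l) + 4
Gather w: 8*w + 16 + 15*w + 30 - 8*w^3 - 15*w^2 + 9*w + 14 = -8*w^3 - 15*w^2 + 32*w + 60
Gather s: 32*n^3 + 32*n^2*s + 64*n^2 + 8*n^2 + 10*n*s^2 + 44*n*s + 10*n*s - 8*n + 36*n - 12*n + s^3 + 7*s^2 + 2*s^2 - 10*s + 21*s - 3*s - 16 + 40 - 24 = 32*n^3 + 72*n^2 + 16*n + s^3 + s^2*(10*n + 9) + s*(32*n^2 + 54*n + 8)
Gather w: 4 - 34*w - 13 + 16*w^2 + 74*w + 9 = 16*w^2 + 40*w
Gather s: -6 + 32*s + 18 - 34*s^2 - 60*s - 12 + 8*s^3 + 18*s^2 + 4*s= 8*s^3 - 16*s^2 - 24*s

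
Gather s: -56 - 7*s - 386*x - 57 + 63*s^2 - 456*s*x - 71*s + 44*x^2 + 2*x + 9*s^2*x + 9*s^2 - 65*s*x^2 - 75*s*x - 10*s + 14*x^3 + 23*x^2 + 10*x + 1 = s^2*(9*x + 72) + s*(-65*x^2 - 531*x - 88) + 14*x^3 + 67*x^2 - 374*x - 112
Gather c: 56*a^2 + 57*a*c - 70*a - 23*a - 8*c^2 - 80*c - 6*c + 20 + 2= 56*a^2 - 93*a - 8*c^2 + c*(57*a - 86) + 22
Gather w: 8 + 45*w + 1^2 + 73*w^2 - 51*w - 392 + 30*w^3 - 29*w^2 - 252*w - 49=30*w^3 + 44*w^2 - 258*w - 432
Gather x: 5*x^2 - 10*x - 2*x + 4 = 5*x^2 - 12*x + 4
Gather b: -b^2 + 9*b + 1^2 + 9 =-b^2 + 9*b + 10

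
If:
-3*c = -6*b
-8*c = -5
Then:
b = 5/16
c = 5/8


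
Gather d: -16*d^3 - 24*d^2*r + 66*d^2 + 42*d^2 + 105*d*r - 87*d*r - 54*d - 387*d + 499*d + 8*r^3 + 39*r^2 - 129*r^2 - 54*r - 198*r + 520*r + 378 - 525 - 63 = -16*d^3 + d^2*(108 - 24*r) + d*(18*r + 58) + 8*r^3 - 90*r^2 + 268*r - 210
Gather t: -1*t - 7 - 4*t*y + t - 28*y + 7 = -4*t*y - 28*y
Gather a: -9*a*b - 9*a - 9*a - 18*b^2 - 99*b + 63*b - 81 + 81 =a*(-9*b - 18) - 18*b^2 - 36*b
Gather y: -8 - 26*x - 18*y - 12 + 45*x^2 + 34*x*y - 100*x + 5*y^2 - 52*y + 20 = 45*x^2 - 126*x + 5*y^2 + y*(34*x - 70)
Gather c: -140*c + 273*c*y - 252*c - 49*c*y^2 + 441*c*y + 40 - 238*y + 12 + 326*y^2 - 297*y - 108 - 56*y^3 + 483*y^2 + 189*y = c*(-49*y^2 + 714*y - 392) - 56*y^3 + 809*y^2 - 346*y - 56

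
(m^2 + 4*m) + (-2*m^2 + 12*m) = -m^2 + 16*m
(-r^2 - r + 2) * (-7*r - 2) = 7*r^3 + 9*r^2 - 12*r - 4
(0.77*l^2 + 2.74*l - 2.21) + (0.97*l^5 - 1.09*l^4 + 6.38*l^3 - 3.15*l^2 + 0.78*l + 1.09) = 0.97*l^5 - 1.09*l^4 + 6.38*l^3 - 2.38*l^2 + 3.52*l - 1.12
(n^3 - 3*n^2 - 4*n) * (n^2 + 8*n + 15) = n^5 + 5*n^4 - 13*n^3 - 77*n^2 - 60*n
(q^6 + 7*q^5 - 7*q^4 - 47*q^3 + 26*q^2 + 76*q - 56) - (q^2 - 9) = q^6 + 7*q^5 - 7*q^4 - 47*q^3 + 25*q^2 + 76*q - 47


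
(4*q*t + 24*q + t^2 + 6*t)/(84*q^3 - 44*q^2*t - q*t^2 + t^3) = (4*q*t + 24*q + t^2 + 6*t)/(84*q^3 - 44*q^2*t - q*t^2 + t^3)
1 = 1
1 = 1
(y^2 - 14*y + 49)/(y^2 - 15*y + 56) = (y - 7)/(y - 8)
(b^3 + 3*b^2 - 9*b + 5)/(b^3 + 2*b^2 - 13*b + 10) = (b - 1)/(b - 2)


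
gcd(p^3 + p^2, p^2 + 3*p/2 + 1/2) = p + 1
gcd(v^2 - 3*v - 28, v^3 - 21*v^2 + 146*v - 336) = v - 7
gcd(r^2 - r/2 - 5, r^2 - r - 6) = r + 2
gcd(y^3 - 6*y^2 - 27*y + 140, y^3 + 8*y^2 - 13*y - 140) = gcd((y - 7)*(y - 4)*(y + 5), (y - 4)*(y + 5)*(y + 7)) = y^2 + y - 20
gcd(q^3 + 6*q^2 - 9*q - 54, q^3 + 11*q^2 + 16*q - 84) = q + 6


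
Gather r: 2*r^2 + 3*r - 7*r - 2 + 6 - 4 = 2*r^2 - 4*r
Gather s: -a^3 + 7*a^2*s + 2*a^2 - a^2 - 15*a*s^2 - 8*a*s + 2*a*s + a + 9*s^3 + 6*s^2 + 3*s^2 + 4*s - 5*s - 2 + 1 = -a^3 + a^2 + a + 9*s^3 + s^2*(9 - 15*a) + s*(7*a^2 - 6*a - 1) - 1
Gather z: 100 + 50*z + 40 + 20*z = 70*z + 140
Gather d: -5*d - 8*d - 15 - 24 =-13*d - 39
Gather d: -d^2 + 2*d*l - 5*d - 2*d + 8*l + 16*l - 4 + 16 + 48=-d^2 + d*(2*l - 7) + 24*l + 60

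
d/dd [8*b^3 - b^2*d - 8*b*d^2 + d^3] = -b^2 - 16*b*d + 3*d^2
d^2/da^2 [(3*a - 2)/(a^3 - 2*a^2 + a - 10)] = 2*((3*a - 2)*(3*a^2 - 4*a + 1)^2 + (-9*a^2 + 12*a - (3*a - 2)^2 - 3)*(a^3 - 2*a^2 + a - 10))/(a^3 - 2*a^2 + a - 10)^3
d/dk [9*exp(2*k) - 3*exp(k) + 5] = (18*exp(k) - 3)*exp(k)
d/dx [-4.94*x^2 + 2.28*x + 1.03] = 2.28 - 9.88*x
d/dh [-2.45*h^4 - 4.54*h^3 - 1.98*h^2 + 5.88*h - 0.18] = -9.8*h^3 - 13.62*h^2 - 3.96*h + 5.88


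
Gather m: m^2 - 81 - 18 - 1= m^2 - 100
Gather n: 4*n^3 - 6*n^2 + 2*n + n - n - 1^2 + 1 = 4*n^3 - 6*n^2 + 2*n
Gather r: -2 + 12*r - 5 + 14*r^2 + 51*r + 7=14*r^2 + 63*r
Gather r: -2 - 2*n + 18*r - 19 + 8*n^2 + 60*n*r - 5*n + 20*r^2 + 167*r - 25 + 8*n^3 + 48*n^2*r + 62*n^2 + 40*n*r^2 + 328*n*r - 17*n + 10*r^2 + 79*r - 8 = 8*n^3 + 70*n^2 - 24*n + r^2*(40*n + 30) + r*(48*n^2 + 388*n + 264) - 54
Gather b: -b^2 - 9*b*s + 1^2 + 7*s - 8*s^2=-b^2 - 9*b*s - 8*s^2 + 7*s + 1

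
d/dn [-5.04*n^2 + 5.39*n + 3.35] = 5.39 - 10.08*n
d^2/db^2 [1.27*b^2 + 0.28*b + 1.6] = 2.54000000000000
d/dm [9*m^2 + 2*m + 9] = 18*m + 2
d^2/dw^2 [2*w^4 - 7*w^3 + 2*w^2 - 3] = 24*w^2 - 42*w + 4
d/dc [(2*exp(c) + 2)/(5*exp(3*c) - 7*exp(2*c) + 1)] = 2*(-(exp(c) + 1)*(15*exp(c) - 14)*exp(c) + 5*exp(3*c) - 7*exp(2*c) + 1)*exp(c)/(5*exp(3*c) - 7*exp(2*c) + 1)^2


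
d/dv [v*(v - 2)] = 2*v - 2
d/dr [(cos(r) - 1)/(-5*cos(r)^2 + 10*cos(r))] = (-sin(r) - 2*sin(r)/cos(r)^2 + 2*tan(r))/(5*(cos(r) - 2)^2)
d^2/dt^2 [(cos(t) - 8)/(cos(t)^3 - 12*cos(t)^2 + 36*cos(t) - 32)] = 2*(-2*cos(t) - cos(2*t) + 2)/(cos(t) - 2)^4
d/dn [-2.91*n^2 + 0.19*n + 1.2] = 0.19 - 5.82*n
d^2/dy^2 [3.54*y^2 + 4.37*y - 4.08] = 7.08000000000000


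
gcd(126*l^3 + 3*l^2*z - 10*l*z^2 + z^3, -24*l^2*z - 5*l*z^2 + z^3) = 3*l + z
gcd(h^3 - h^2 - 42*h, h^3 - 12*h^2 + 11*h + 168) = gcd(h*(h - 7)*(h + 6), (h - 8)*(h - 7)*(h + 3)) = h - 7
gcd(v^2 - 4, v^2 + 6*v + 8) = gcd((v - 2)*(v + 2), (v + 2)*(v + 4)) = v + 2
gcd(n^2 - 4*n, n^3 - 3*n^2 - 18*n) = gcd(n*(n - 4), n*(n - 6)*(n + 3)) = n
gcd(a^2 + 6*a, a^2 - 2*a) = a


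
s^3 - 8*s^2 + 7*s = s*(s - 7)*(s - 1)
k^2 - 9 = (k - 3)*(k + 3)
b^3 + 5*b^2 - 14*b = b*(b - 2)*(b + 7)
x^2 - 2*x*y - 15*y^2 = (x - 5*y)*(x + 3*y)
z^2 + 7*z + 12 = (z + 3)*(z + 4)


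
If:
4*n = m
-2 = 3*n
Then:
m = -8/3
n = -2/3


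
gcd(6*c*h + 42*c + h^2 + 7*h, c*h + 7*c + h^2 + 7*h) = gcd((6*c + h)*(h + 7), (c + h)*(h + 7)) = h + 7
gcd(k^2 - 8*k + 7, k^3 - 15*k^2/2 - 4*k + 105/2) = k - 7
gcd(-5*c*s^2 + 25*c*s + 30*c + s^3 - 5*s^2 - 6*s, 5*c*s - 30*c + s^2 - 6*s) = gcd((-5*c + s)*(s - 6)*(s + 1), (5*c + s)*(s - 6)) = s - 6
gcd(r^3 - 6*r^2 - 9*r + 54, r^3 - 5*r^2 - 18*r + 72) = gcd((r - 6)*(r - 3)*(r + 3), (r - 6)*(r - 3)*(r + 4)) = r^2 - 9*r + 18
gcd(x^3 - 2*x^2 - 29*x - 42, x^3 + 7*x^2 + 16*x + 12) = x^2 + 5*x + 6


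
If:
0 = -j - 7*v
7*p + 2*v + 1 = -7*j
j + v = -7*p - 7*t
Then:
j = -7*v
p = 47*v/7 - 1/7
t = 1/7 - 41*v/7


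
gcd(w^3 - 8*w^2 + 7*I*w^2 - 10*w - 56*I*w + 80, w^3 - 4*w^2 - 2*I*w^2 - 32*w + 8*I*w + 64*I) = w - 8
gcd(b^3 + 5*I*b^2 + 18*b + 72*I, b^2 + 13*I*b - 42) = b + 6*I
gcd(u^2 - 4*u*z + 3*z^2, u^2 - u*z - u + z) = -u + z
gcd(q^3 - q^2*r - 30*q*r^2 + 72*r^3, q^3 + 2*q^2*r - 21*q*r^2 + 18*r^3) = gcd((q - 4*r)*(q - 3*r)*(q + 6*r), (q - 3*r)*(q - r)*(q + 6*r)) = q^2 + 3*q*r - 18*r^2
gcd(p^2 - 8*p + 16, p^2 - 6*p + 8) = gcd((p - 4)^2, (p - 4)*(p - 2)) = p - 4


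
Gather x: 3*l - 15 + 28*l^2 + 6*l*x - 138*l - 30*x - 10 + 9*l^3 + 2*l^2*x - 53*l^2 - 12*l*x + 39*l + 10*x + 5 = 9*l^3 - 25*l^2 - 96*l + x*(2*l^2 - 6*l - 20) - 20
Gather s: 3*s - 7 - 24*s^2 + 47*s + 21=-24*s^2 + 50*s + 14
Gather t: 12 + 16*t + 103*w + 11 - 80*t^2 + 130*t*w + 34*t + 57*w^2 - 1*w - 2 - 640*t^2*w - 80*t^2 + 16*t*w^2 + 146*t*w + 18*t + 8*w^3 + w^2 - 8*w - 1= t^2*(-640*w - 160) + t*(16*w^2 + 276*w + 68) + 8*w^3 + 58*w^2 + 94*w + 20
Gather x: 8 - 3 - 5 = 0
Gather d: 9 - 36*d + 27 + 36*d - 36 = 0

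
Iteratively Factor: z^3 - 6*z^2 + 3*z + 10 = (z - 5)*(z^2 - z - 2) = (z - 5)*(z + 1)*(z - 2)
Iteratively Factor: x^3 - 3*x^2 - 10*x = (x)*(x^2 - 3*x - 10) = x*(x + 2)*(x - 5)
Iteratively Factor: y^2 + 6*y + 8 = (y + 4)*(y + 2)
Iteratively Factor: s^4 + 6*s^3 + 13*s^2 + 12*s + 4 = (s + 1)*(s^3 + 5*s^2 + 8*s + 4) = (s + 1)*(s + 2)*(s^2 + 3*s + 2) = (s + 1)*(s + 2)^2*(s + 1)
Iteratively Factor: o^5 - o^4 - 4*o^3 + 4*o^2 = (o - 2)*(o^4 + o^3 - 2*o^2) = (o - 2)*(o + 2)*(o^3 - o^2) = o*(o - 2)*(o + 2)*(o^2 - o) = o*(o - 2)*(o - 1)*(o + 2)*(o)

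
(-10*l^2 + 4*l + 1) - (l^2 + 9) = -11*l^2 + 4*l - 8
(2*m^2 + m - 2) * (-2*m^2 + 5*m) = -4*m^4 + 8*m^3 + 9*m^2 - 10*m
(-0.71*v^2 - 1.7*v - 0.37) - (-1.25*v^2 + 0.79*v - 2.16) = 0.54*v^2 - 2.49*v + 1.79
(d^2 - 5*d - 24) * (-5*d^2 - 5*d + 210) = -5*d^4 + 20*d^3 + 355*d^2 - 930*d - 5040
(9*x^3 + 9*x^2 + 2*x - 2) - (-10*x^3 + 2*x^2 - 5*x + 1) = 19*x^3 + 7*x^2 + 7*x - 3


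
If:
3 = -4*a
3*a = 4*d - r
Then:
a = -3/4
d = r/4 - 9/16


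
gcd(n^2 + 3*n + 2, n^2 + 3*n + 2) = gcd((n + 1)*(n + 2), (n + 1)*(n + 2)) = n^2 + 3*n + 2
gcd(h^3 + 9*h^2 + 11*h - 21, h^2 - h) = h - 1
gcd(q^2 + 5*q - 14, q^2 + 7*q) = q + 7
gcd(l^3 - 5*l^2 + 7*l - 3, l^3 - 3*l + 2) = l^2 - 2*l + 1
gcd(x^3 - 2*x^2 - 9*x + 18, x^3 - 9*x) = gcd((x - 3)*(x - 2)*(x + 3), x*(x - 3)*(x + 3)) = x^2 - 9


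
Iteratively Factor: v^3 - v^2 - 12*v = (v - 4)*(v^2 + 3*v) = v*(v - 4)*(v + 3)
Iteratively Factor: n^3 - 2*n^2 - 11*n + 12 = (n + 3)*(n^2 - 5*n + 4) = (n - 4)*(n + 3)*(n - 1)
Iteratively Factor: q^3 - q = (q + 1)*(q^2 - q) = (q - 1)*(q + 1)*(q)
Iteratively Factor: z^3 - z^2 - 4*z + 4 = (z - 1)*(z^2 - 4) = (z - 2)*(z - 1)*(z + 2)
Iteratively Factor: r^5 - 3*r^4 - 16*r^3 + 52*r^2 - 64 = (r - 2)*(r^4 - r^3 - 18*r^2 + 16*r + 32) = (r - 4)*(r - 2)*(r^3 + 3*r^2 - 6*r - 8) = (r - 4)*(r - 2)*(r + 1)*(r^2 + 2*r - 8) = (r - 4)*(r - 2)*(r + 1)*(r + 4)*(r - 2)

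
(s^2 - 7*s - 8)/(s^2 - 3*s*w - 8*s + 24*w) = (s + 1)/(s - 3*w)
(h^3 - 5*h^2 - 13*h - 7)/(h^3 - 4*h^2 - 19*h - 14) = (h + 1)/(h + 2)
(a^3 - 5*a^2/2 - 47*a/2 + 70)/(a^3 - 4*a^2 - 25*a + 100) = (a - 7/2)/(a - 5)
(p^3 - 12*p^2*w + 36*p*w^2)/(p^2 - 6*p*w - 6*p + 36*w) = p*(p - 6*w)/(p - 6)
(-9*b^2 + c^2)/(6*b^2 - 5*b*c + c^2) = (-3*b - c)/(2*b - c)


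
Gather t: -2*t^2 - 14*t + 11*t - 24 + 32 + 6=-2*t^2 - 3*t + 14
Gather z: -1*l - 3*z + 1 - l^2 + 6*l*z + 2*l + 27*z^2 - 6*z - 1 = -l^2 + l + 27*z^2 + z*(6*l - 9)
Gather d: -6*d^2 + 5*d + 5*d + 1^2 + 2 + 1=-6*d^2 + 10*d + 4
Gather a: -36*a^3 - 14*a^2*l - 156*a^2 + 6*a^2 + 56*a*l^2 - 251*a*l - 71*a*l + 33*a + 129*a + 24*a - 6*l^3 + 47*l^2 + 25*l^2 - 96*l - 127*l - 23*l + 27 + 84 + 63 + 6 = -36*a^3 + a^2*(-14*l - 150) + a*(56*l^2 - 322*l + 186) - 6*l^3 + 72*l^2 - 246*l + 180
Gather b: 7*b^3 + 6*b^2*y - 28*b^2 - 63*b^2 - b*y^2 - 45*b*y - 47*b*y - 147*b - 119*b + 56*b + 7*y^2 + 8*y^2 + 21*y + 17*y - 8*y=7*b^3 + b^2*(6*y - 91) + b*(-y^2 - 92*y - 210) + 15*y^2 + 30*y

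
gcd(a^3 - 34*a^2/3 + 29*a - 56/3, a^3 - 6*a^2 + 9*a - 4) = a - 1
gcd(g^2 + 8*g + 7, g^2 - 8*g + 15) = 1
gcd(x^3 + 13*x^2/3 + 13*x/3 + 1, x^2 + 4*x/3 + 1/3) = x^2 + 4*x/3 + 1/3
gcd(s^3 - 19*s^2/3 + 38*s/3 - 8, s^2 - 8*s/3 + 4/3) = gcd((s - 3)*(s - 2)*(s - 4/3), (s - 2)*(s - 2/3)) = s - 2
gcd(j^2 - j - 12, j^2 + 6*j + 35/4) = 1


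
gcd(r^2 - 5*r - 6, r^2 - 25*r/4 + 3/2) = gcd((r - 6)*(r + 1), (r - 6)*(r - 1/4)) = r - 6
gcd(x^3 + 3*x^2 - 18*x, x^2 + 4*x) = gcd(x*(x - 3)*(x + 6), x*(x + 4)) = x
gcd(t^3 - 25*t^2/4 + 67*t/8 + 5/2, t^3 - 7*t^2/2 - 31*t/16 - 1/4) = t^2 - 15*t/4 - 1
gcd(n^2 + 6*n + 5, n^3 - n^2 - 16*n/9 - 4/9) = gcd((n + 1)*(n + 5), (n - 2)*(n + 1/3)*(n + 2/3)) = 1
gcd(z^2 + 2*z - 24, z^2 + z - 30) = z + 6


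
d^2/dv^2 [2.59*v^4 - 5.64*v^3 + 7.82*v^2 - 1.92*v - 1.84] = 31.08*v^2 - 33.84*v + 15.64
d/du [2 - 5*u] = -5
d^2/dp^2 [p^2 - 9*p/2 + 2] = 2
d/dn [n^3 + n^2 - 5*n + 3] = 3*n^2 + 2*n - 5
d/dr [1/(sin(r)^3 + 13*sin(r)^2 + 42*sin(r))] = (-26*sin(r) + 3*cos(r)^2 - 45)*cos(r)/((sin(r)^2 + 13*sin(r) + 42)^2*sin(r)^2)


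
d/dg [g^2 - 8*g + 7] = 2*g - 8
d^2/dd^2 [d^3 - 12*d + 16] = 6*d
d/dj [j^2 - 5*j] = 2*j - 5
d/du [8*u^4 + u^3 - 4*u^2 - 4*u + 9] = 32*u^3 + 3*u^2 - 8*u - 4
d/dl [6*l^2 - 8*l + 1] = 12*l - 8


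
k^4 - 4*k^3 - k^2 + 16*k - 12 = (k - 3)*(k - 2)*(k - 1)*(k + 2)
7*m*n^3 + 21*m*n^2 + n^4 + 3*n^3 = n^2*(7*m + n)*(n + 3)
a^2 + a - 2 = (a - 1)*(a + 2)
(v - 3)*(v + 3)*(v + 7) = v^3 + 7*v^2 - 9*v - 63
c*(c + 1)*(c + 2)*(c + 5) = c^4 + 8*c^3 + 17*c^2 + 10*c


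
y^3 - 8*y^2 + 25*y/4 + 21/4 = (y - 7)*(y - 3/2)*(y + 1/2)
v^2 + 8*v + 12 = (v + 2)*(v + 6)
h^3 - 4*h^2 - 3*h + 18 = (h - 3)^2*(h + 2)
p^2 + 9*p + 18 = (p + 3)*(p + 6)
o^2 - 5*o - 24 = (o - 8)*(o + 3)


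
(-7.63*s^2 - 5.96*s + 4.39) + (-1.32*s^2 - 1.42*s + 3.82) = -8.95*s^2 - 7.38*s + 8.21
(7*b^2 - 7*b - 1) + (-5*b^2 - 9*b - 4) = 2*b^2 - 16*b - 5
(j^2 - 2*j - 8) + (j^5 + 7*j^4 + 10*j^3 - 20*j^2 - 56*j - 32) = j^5 + 7*j^4 + 10*j^3 - 19*j^2 - 58*j - 40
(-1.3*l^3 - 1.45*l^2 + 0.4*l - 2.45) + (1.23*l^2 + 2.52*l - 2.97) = -1.3*l^3 - 0.22*l^2 + 2.92*l - 5.42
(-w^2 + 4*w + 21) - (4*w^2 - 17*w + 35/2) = -5*w^2 + 21*w + 7/2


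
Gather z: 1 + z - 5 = z - 4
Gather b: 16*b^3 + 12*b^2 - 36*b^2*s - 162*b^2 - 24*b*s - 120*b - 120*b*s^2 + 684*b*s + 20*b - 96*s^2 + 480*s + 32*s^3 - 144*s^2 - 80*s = 16*b^3 + b^2*(-36*s - 150) + b*(-120*s^2 + 660*s - 100) + 32*s^3 - 240*s^2 + 400*s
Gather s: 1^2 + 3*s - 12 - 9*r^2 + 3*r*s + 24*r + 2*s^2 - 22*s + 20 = -9*r^2 + 24*r + 2*s^2 + s*(3*r - 19) + 9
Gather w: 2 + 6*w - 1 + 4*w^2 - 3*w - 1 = 4*w^2 + 3*w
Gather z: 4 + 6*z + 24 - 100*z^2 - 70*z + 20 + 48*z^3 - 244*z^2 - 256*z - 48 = 48*z^3 - 344*z^2 - 320*z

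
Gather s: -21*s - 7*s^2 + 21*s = -7*s^2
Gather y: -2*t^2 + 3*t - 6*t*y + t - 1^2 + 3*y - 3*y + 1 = -2*t^2 - 6*t*y + 4*t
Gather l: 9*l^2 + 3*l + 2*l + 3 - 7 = 9*l^2 + 5*l - 4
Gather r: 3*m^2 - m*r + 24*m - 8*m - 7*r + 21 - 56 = 3*m^2 + 16*m + r*(-m - 7) - 35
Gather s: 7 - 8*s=7 - 8*s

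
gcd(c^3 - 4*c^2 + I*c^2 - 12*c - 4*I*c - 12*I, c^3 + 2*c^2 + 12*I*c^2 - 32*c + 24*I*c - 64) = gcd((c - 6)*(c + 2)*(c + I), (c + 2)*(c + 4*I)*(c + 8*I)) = c + 2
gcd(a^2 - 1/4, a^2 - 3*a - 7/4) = a + 1/2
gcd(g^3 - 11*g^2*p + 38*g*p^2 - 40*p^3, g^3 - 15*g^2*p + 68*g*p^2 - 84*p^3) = -g + 2*p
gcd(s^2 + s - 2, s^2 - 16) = 1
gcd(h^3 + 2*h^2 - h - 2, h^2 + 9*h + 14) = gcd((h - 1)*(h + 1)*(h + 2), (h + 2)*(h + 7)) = h + 2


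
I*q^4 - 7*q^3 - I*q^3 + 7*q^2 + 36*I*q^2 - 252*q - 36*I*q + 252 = (q - 6*I)*(q + 6*I)*(q + 7*I)*(I*q - I)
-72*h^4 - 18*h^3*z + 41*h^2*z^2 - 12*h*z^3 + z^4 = (-6*h + z)*(-4*h + z)*(-3*h + z)*(h + z)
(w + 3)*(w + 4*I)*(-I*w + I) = -I*w^3 + 4*w^2 - 2*I*w^2 + 8*w + 3*I*w - 12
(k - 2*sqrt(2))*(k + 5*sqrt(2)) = k^2 + 3*sqrt(2)*k - 20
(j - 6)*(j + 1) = j^2 - 5*j - 6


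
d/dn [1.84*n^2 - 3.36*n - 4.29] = 3.68*n - 3.36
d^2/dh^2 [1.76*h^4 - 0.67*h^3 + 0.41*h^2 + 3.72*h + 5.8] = 21.12*h^2 - 4.02*h + 0.82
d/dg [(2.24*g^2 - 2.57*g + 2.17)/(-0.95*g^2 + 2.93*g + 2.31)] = (4.1217*g^2 + 14.4718*g - 12.2948)/(0.9025*g^4 - 5.567*g^3 + 4.1959*g^2 + 13.5366*g + 5.3361)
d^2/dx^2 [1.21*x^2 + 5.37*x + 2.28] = 2.42000000000000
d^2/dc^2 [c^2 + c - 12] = 2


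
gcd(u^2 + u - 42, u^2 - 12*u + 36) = u - 6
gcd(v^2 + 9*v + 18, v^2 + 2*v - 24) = v + 6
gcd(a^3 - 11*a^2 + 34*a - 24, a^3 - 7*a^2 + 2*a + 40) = a - 4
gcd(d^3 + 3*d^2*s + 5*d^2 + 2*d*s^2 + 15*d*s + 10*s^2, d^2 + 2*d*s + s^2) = d + s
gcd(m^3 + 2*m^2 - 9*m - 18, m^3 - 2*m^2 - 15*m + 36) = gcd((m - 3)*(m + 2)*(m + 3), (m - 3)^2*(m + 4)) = m - 3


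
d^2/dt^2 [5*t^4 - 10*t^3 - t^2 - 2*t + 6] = 60*t^2 - 60*t - 2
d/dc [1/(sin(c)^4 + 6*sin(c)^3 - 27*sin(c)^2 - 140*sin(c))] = 2*(-2*sin(c)^3 - 9*sin(c)^2 + 27*sin(c) + 70)*cos(c)/((sin(c)^3 + 6*sin(c)^2 - 27*sin(c) - 140)^2*sin(c)^2)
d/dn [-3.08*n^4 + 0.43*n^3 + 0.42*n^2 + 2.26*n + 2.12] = -12.32*n^3 + 1.29*n^2 + 0.84*n + 2.26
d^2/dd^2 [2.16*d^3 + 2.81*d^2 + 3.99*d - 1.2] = 12.96*d + 5.62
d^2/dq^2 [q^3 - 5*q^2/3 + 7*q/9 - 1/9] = 6*q - 10/3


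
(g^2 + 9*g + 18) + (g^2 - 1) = 2*g^2 + 9*g + 17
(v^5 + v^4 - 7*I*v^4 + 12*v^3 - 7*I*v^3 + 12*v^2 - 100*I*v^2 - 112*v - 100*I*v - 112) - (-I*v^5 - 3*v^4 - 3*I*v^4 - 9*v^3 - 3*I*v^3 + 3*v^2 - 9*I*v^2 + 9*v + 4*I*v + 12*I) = v^5 + I*v^5 + 4*v^4 - 4*I*v^4 + 21*v^3 - 4*I*v^3 + 9*v^2 - 91*I*v^2 - 121*v - 104*I*v - 112 - 12*I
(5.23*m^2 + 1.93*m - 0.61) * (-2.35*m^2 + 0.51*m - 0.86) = -12.2905*m^4 - 1.8682*m^3 - 2.08*m^2 - 1.9709*m + 0.5246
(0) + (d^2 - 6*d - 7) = d^2 - 6*d - 7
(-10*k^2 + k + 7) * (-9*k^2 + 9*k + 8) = 90*k^4 - 99*k^3 - 134*k^2 + 71*k + 56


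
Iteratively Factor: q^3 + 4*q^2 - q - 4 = (q + 1)*(q^2 + 3*q - 4) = (q + 1)*(q + 4)*(q - 1)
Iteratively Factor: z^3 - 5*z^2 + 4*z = (z - 1)*(z^2 - 4*z) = (z - 4)*(z - 1)*(z)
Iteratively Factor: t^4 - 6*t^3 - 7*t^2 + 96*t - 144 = (t - 4)*(t^3 - 2*t^2 - 15*t + 36) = (t - 4)*(t - 3)*(t^2 + t - 12) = (t - 4)*(t - 3)^2*(t + 4)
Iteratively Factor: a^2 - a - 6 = (a - 3)*(a + 2)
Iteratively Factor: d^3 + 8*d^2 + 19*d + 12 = (d + 1)*(d^2 + 7*d + 12) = (d + 1)*(d + 3)*(d + 4)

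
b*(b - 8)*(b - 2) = b^3 - 10*b^2 + 16*b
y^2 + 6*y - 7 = (y - 1)*(y + 7)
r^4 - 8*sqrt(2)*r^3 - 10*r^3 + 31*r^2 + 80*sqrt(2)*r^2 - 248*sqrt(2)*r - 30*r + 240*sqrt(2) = (r - 5)*(r - 3)*(r - 2)*(r - 8*sqrt(2))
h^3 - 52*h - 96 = (h - 8)*(h + 2)*(h + 6)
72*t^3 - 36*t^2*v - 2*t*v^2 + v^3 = (-6*t + v)*(-2*t + v)*(6*t + v)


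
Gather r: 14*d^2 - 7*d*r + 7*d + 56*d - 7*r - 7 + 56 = 14*d^2 + 63*d + r*(-7*d - 7) + 49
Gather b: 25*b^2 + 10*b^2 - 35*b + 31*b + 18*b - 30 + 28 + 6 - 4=35*b^2 + 14*b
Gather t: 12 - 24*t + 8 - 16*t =20 - 40*t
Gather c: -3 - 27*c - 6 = -27*c - 9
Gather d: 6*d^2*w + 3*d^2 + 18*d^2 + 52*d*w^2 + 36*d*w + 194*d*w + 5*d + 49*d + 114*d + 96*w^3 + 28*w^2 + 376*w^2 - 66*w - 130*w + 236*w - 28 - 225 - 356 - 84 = d^2*(6*w + 21) + d*(52*w^2 + 230*w + 168) + 96*w^3 + 404*w^2 + 40*w - 693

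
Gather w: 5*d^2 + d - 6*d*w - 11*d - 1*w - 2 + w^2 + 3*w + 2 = 5*d^2 - 10*d + w^2 + w*(2 - 6*d)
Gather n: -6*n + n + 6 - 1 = 5 - 5*n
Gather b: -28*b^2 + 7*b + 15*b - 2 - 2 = -28*b^2 + 22*b - 4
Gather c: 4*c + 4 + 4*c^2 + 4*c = 4*c^2 + 8*c + 4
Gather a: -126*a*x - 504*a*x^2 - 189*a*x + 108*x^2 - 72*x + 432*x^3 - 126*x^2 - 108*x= a*(-504*x^2 - 315*x) + 432*x^3 - 18*x^2 - 180*x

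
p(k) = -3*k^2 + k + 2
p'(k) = 1 - 6*k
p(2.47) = -13.83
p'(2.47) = -13.82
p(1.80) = -5.92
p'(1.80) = -9.80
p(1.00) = 0.00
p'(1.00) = -5.00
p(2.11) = -9.25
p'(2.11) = -11.66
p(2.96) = -21.32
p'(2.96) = -16.76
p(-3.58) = -40.03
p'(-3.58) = 22.48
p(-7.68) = -182.63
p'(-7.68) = 47.08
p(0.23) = 2.07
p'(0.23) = -0.38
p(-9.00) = -250.00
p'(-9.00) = 55.00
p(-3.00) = -28.00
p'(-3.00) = 19.00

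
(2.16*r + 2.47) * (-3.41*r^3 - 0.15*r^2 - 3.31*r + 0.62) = -7.3656*r^4 - 8.7467*r^3 - 7.5201*r^2 - 6.8365*r + 1.5314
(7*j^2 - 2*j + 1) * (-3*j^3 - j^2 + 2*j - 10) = -21*j^5 - j^4 + 13*j^3 - 75*j^2 + 22*j - 10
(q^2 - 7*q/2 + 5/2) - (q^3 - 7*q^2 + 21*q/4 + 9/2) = -q^3 + 8*q^2 - 35*q/4 - 2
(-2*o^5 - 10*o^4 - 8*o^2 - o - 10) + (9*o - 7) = -2*o^5 - 10*o^4 - 8*o^2 + 8*o - 17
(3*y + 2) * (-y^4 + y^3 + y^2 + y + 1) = -3*y^5 + y^4 + 5*y^3 + 5*y^2 + 5*y + 2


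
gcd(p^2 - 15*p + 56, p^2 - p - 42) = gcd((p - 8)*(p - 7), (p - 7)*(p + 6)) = p - 7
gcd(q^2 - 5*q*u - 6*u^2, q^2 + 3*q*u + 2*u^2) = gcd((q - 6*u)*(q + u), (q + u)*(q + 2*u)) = q + u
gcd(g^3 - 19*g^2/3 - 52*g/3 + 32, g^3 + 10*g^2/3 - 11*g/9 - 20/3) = g^2 + 5*g/3 - 4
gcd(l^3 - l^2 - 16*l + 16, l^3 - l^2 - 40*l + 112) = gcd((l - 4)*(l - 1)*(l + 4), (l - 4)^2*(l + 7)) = l - 4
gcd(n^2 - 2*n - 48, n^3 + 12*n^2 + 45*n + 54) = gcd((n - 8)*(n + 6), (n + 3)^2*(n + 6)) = n + 6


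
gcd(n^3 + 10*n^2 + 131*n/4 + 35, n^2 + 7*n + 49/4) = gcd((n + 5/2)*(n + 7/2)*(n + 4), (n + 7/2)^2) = n + 7/2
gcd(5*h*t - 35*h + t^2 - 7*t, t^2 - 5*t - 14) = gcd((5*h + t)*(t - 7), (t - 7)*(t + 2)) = t - 7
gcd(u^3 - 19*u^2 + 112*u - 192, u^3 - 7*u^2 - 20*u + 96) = u^2 - 11*u + 24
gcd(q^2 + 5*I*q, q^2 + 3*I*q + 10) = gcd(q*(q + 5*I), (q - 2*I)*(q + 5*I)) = q + 5*I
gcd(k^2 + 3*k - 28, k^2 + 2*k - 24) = k - 4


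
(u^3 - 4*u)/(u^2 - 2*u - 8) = u*(u - 2)/(u - 4)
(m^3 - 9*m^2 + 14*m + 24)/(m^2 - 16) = (m^2 - 5*m - 6)/(m + 4)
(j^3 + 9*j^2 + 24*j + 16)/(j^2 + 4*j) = j + 5 + 4/j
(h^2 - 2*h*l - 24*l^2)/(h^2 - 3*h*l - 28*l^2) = (h - 6*l)/(h - 7*l)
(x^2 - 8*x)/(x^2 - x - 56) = x/(x + 7)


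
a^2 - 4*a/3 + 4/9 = (a - 2/3)^2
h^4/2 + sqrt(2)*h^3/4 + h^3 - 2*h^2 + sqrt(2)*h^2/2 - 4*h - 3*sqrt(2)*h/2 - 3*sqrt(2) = (h/2 + sqrt(2)/2)*(h + 2)*(h - 3*sqrt(2)/2)*(h + sqrt(2))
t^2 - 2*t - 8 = (t - 4)*(t + 2)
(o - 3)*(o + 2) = o^2 - o - 6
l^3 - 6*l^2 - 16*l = l*(l - 8)*(l + 2)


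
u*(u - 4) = u^2 - 4*u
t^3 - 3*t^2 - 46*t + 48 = (t - 8)*(t - 1)*(t + 6)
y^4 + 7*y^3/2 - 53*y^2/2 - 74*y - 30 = (y - 5)*(y + 1/2)*(y + 2)*(y + 6)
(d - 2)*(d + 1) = d^2 - d - 2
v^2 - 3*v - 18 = (v - 6)*(v + 3)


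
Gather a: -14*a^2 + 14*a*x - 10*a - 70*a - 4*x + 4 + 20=-14*a^2 + a*(14*x - 80) - 4*x + 24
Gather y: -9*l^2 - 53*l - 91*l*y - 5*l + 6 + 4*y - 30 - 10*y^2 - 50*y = -9*l^2 - 58*l - 10*y^2 + y*(-91*l - 46) - 24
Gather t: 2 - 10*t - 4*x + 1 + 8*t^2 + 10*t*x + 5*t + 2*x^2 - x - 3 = 8*t^2 + t*(10*x - 5) + 2*x^2 - 5*x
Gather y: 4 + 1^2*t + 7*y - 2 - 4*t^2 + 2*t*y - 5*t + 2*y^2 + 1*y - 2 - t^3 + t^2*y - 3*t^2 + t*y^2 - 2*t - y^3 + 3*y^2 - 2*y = -t^3 - 7*t^2 - 6*t - y^3 + y^2*(t + 5) + y*(t^2 + 2*t + 6)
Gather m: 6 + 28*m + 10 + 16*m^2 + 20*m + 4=16*m^2 + 48*m + 20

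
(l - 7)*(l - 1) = l^2 - 8*l + 7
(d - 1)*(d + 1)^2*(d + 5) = d^4 + 6*d^3 + 4*d^2 - 6*d - 5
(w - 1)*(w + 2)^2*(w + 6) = w^4 + 9*w^3 + 18*w^2 - 4*w - 24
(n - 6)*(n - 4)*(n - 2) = n^3 - 12*n^2 + 44*n - 48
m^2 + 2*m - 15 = (m - 3)*(m + 5)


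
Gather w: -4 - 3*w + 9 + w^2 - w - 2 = w^2 - 4*w + 3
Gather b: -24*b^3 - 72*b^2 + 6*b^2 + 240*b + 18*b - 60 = -24*b^3 - 66*b^2 + 258*b - 60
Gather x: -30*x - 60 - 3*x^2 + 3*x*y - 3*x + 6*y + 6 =-3*x^2 + x*(3*y - 33) + 6*y - 54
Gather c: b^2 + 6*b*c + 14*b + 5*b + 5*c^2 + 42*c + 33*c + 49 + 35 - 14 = b^2 + 19*b + 5*c^2 + c*(6*b + 75) + 70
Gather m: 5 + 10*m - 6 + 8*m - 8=18*m - 9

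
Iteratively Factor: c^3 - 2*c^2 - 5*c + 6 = (c + 2)*(c^2 - 4*c + 3) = (c - 3)*(c + 2)*(c - 1)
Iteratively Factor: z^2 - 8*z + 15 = (z - 5)*(z - 3)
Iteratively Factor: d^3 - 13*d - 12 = (d + 3)*(d^2 - 3*d - 4) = (d + 1)*(d + 3)*(d - 4)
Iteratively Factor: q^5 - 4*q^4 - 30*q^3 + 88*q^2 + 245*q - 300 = (q - 5)*(q^4 + q^3 - 25*q^2 - 37*q + 60) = (q - 5)*(q + 3)*(q^3 - 2*q^2 - 19*q + 20) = (q - 5)*(q + 3)*(q + 4)*(q^2 - 6*q + 5) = (q - 5)*(q - 1)*(q + 3)*(q + 4)*(q - 5)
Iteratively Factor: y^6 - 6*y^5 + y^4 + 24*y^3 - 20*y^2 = (y - 1)*(y^5 - 5*y^4 - 4*y^3 + 20*y^2) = y*(y - 1)*(y^4 - 5*y^3 - 4*y^2 + 20*y) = y^2*(y - 1)*(y^3 - 5*y^2 - 4*y + 20) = y^2*(y - 5)*(y - 1)*(y^2 - 4) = y^2*(y - 5)*(y - 1)*(y + 2)*(y - 2)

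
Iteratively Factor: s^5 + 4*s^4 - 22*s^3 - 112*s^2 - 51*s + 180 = (s - 1)*(s^4 + 5*s^3 - 17*s^2 - 129*s - 180) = (s - 5)*(s - 1)*(s^3 + 10*s^2 + 33*s + 36) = (s - 5)*(s - 1)*(s + 3)*(s^2 + 7*s + 12) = (s - 5)*(s - 1)*(s + 3)*(s + 4)*(s + 3)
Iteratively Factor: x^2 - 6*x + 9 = (x - 3)*(x - 3)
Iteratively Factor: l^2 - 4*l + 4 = (l - 2)*(l - 2)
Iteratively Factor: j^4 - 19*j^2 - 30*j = (j)*(j^3 - 19*j - 30) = j*(j + 2)*(j^2 - 2*j - 15) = j*(j + 2)*(j + 3)*(j - 5)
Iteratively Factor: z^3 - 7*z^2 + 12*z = (z - 3)*(z^2 - 4*z) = (z - 4)*(z - 3)*(z)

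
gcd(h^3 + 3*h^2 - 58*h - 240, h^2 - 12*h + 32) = h - 8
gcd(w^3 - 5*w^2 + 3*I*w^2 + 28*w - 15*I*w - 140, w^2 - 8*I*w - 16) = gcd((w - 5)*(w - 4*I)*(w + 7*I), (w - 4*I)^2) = w - 4*I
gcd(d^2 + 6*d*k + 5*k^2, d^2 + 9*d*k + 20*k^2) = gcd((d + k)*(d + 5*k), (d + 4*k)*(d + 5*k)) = d + 5*k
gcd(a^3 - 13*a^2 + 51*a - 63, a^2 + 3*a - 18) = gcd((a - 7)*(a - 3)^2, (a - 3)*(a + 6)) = a - 3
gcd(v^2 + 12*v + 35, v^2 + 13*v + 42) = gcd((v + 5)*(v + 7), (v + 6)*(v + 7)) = v + 7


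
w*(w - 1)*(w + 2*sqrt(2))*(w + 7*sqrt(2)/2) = w^4 - w^3 + 11*sqrt(2)*w^3/2 - 11*sqrt(2)*w^2/2 + 14*w^2 - 14*w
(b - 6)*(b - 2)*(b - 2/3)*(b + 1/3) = b^4 - 25*b^3/3 + 130*b^2/9 - 20*b/9 - 8/3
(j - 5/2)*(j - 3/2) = j^2 - 4*j + 15/4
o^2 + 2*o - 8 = (o - 2)*(o + 4)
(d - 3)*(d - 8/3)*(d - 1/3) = d^3 - 6*d^2 + 89*d/9 - 8/3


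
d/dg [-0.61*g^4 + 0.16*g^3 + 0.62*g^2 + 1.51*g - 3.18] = -2.44*g^3 + 0.48*g^2 + 1.24*g + 1.51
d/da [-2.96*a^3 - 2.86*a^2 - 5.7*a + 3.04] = -8.88*a^2 - 5.72*a - 5.7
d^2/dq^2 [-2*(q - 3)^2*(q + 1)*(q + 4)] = -24*q^2 + 12*q + 68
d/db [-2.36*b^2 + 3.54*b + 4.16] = 3.54 - 4.72*b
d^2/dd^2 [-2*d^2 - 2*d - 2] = -4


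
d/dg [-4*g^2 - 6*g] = -8*g - 6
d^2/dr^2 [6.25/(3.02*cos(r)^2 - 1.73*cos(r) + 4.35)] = (-228.01*(1 - cos(r)^2)^2 + 97.96125*cos(r)^3 + 195.714375*cos(r)^2 - 242.956875*cos(r) + 101.20875)/(3.02*cos(r)^2 - 1.73*cos(r) + 4.35)^3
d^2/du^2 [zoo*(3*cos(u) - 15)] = zoo*cos(u)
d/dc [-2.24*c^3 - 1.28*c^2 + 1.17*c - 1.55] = -6.72*c^2 - 2.56*c + 1.17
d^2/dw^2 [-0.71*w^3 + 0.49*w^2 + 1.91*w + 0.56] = 0.98 - 4.26*w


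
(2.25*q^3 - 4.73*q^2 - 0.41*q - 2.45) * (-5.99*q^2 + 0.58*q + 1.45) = -13.4775*q^5 + 29.6377*q^4 + 2.975*q^3 + 7.5792*q^2 - 2.0155*q - 3.5525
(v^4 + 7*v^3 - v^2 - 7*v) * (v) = v^5 + 7*v^4 - v^3 - 7*v^2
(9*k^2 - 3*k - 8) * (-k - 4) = -9*k^3 - 33*k^2 + 20*k + 32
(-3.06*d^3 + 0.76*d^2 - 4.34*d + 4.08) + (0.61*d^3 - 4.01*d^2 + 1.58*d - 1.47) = -2.45*d^3 - 3.25*d^2 - 2.76*d + 2.61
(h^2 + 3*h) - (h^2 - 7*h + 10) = 10*h - 10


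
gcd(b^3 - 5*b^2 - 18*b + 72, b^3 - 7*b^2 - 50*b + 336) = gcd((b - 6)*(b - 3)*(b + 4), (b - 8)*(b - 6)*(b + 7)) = b - 6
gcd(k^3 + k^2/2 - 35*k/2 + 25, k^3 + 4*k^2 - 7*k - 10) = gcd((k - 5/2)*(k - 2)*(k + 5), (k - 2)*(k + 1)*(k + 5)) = k^2 + 3*k - 10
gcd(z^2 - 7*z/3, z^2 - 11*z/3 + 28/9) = z - 7/3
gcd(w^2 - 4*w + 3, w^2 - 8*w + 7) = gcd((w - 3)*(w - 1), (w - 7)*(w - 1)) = w - 1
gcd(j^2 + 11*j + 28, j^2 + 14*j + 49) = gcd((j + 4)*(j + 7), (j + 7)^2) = j + 7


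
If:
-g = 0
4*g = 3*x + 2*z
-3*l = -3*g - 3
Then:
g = 0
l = 1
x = -2*z/3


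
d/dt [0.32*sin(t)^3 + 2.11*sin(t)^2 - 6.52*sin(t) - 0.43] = (0.96*sin(t)^2 + 4.22*sin(t) - 6.52)*cos(t)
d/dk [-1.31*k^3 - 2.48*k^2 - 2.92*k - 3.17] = -3.93*k^2 - 4.96*k - 2.92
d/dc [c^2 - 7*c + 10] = 2*c - 7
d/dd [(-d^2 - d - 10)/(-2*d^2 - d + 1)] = (-d^2 - 42*d - 11)/(4*d^4 + 4*d^3 - 3*d^2 - 2*d + 1)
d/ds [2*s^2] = 4*s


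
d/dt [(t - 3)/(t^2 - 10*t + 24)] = (t^2 - 10*t - 2*(t - 5)*(t - 3) + 24)/(t^2 - 10*t + 24)^2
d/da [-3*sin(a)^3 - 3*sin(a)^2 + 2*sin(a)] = (-9*sin(a)^2 - 6*sin(a) + 2)*cos(a)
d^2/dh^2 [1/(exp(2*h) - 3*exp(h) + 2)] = ((3 - 4*exp(h))*(exp(2*h) - 3*exp(h) + 2) + 2*(2*exp(h) - 3)^2*exp(h))*exp(h)/(exp(2*h) - 3*exp(h) + 2)^3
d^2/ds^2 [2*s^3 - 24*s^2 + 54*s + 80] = 12*s - 48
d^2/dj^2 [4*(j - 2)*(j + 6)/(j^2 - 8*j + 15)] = 24*(4*j^3 - 27*j^2 + 36*j + 39)/(j^6 - 24*j^5 + 237*j^4 - 1232*j^3 + 3555*j^2 - 5400*j + 3375)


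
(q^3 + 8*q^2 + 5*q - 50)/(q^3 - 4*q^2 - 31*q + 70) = (q + 5)/(q - 7)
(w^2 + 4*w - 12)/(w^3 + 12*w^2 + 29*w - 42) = (w - 2)/(w^2 + 6*w - 7)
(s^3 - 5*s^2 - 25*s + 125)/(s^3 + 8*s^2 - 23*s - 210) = (s^2 - 25)/(s^2 + 13*s + 42)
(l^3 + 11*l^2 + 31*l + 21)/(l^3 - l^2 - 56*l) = (l^2 + 4*l + 3)/(l*(l - 8))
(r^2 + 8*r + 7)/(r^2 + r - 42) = (r + 1)/(r - 6)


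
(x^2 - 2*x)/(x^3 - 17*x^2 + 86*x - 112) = x/(x^2 - 15*x + 56)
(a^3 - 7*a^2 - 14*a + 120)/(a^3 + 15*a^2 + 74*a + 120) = (a^2 - 11*a + 30)/(a^2 + 11*a + 30)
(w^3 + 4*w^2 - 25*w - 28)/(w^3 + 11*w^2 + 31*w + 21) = (w - 4)/(w + 3)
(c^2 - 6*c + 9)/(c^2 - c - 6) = (c - 3)/(c + 2)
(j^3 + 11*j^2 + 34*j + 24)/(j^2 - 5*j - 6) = (j^2 + 10*j + 24)/(j - 6)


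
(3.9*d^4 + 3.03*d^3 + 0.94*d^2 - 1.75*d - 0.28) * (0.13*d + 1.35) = 0.507*d^5 + 5.6589*d^4 + 4.2127*d^3 + 1.0415*d^2 - 2.3989*d - 0.378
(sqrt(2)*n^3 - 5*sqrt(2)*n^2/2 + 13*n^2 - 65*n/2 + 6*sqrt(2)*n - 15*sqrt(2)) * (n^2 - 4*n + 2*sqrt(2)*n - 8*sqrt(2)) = sqrt(2)*n^5 - 13*sqrt(2)*n^4/2 + 17*n^4 - 221*n^3/2 + 42*sqrt(2)*n^3 - 208*sqrt(2)*n^2 + 194*n^2 - 156*n + 320*sqrt(2)*n + 240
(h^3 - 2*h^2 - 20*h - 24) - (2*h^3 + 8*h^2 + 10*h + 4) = -h^3 - 10*h^2 - 30*h - 28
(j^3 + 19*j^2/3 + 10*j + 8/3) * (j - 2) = j^4 + 13*j^3/3 - 8*j^2/3 - 52*j/3 - 16/3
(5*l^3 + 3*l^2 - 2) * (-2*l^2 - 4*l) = -10*l^5 - 26*l^4 - 12*l^3 + 4*l^2 + 8*l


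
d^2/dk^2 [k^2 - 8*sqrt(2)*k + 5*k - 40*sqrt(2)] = 2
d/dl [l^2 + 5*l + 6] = 2*l + 5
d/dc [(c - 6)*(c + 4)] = 2*c - 2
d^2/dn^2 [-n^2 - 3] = -2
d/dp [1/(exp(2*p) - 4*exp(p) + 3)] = 2*(2 - exp(p))*exp(p)/(exp(2*p) - 4*exp(p) + 3)^2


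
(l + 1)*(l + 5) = l^2 + 6*l + 5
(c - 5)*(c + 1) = c^2 - 4*c - 5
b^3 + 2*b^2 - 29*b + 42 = (b - 3)*(b - 2)*(b + 7)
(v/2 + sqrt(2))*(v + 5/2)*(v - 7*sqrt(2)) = v^3/2 - 5*sqrt(2)*v^2/2 + 5*v^2/4 - 14*v - 25*sqrt(2)*v/4 - 35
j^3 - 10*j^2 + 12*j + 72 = (j - 6)^2*(j + 2)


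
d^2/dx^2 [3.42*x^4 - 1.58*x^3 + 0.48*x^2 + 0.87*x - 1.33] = 41.04*x^2 - 9.48*x + 0.96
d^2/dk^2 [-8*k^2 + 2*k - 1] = -16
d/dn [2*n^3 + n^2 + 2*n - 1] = 6*n^2 + 2*n + 2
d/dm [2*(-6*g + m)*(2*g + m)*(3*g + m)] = -48*g^2 - 4*g*m + 6*m^2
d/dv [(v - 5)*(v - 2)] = 2*v - 7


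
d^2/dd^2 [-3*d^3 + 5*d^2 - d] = 10 - 18*d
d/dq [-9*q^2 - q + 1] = -18*q - 1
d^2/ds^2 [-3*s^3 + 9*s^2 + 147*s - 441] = 18 - 18*s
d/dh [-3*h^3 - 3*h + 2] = -9*h^2 - 3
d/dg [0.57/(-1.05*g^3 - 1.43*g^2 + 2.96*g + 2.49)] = (1.7955*g^2 + 1.6302*g - 1.6872)/(1.05*g^3 + 1.43*g^2 - 2.96*g - 2.49)^2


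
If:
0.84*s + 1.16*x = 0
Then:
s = -1.38095238095238*x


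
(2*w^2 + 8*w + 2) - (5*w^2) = -3*w^2 + 8*w + 2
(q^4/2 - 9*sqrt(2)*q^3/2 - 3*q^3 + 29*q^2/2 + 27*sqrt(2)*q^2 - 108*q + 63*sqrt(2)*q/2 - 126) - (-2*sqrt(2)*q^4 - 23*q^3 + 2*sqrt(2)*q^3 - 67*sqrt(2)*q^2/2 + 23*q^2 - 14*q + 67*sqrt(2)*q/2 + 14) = q^4/2 + 2*sqrt(2)*q^4 - 13*sqrt(2)*q^3/2 + 20*q^3 - 17*q^2/2 + 121*sqrt(2)*q^2/2 - 94*q - 2*sqrt(2)*q - 140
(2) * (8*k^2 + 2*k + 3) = 16*k^2 + 4*k + 6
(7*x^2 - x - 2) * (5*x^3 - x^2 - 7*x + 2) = 35*x^5 - 12*x^4 - 58*x^3 + 23*x^2 + 12*x - 4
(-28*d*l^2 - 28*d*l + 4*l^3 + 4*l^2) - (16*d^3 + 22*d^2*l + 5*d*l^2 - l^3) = -16*d^3 - 22*d^2*l - 33*d*l^2 - 28*d*l + 5*l^3 + 4*l^2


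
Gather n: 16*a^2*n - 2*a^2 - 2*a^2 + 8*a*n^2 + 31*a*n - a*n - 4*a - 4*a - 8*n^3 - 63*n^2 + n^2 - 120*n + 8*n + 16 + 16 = -4*a^2 - 8*a - 8*n^3 + n^2*(8*a - 62) + n*(16*a^2 + 30*a - 112) + 32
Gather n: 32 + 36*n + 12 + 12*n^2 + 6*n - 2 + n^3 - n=n^3 + 12*n^2 + 41*n + 42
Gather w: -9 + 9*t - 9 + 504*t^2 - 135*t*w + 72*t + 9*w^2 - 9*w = 504*t^2 + 81*t + 9*w^2 + w*(-135*t - 9) - 18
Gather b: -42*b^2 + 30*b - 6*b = -42*b^2 + 24*b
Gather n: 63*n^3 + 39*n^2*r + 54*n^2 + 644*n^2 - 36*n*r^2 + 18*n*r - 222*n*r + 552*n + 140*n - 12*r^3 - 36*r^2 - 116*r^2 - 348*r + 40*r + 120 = 63*n^3 + n^2*(39*r + 698) + n*(-36*r^2 - 204*r + 692) - 12*r^3 - 152*r^2 - 308*r + 120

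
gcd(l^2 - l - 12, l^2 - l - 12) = l^2 - l - 12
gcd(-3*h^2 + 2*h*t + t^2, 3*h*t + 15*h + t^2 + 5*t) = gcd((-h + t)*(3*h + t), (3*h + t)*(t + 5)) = 3*h + t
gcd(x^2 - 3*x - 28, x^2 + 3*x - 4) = x + 4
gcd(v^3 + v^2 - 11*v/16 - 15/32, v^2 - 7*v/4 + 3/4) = v - 3/4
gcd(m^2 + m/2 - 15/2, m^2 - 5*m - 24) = m + 3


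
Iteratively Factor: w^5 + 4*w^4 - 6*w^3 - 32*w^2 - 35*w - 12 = (w + 4)*(w^4 - 6*w^2 - 8*w - 3) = (w - 3)*(w + 4)*(w^3 + 3*w^2 + 3*w + 1) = (w - 3)*(w + 1)*(w + 4)*(w^2 + 2*w + 1) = (w - 3)*(w + 1)^2*(w + 4)*(w + 1)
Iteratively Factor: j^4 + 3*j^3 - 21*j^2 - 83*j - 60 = (j + 1)*(j^3 + 2*j^2 - 23*j - 60) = (j + 1)*(j + 3)*(j^2 - j - 20) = (j - 5)*(j + 1)*(j + 3)*(j + 4)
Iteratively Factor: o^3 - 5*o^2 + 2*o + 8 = (o + 1)*(o^2 - 6*o + 8) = (o - 2)*(o + 1)*(o - 4)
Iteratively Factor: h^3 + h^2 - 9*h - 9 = (h + 3)*(h^2 - 2*h - 3) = (h + 1)*(h + 3)*(h - 3)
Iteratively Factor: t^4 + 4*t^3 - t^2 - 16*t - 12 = (t + 2)*(t^3 + 2*t^2 - 5*t - 6) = (t + 2)*(t + 3)*(t^2 - t - 2) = (t - 2)*(t + 2)*(t + 3)*(t + 1)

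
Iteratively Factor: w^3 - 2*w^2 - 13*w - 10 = (w + 2)*(w^2 - 4*w - 5) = (w + 1)*(w + 2)*(w - 5)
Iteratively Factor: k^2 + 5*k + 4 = (k + 4)*(k + 1)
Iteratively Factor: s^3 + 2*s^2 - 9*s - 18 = (s + 2)*(s^2 - 9) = (s + 2)*(s + 3)*(s - 3)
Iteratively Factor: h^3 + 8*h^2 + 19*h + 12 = (h + 3)*(h^2 + 5*h + 4) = (h + 1)*(h + 3)*(h + 4)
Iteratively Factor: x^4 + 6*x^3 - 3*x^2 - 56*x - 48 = (x + 4)*(x^3 + 2*x^2 - 11*x - 12) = (x + 1)*(x + 4)*(x^2 + x - 12) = (x + 1)*(x + 4)^2*(x - 3)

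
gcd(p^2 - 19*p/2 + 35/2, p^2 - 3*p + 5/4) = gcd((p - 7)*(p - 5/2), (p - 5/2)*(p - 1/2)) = p - 5/2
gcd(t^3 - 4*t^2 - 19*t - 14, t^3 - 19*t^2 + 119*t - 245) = t - 7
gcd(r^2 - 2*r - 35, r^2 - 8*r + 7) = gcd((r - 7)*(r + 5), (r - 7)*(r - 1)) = r - 7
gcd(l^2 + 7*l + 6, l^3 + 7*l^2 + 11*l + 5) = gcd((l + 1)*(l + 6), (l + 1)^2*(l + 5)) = l + 1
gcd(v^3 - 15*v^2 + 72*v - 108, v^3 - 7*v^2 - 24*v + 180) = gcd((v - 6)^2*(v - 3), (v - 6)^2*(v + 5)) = v^2 - 12*v + 36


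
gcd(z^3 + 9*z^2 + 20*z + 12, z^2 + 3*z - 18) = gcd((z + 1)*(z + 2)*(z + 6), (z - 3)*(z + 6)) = z + 6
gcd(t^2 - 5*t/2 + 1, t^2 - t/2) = t - 1/2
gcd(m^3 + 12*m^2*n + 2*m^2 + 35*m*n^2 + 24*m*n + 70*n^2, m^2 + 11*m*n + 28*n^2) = m + 7*n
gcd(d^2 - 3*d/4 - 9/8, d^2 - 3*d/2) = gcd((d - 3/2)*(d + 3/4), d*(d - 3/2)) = d - 3/2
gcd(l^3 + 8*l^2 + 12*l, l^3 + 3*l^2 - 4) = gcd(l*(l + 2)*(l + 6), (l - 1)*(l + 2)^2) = l + 2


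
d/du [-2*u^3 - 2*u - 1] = -6*u^2 - 2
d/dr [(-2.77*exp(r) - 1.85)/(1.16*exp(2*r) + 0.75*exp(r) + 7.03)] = (3.2132*exp(2*r) + 4.292*exp(r) - 18.0856)*exp(r)/(1.3456*exp(4*r) + 1.74*exp(3*r) + 16.8721*exp(2*r) + 10.545*exp(r) + 49.4209)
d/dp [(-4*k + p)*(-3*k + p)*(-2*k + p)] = 26*k^2 - 18*k*p + 3*p^2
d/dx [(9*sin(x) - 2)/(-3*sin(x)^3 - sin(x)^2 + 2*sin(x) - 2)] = (54*sin(x)^3 - 9*sin(x)^2 - 4*sin(x) - 14)*cos(x)/(3*sin(x)^3 + sin(x)^2 - 2*sin(x) + 2)^2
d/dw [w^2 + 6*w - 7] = 2*w + 6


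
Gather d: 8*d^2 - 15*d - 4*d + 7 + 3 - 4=8*d^2 - 19*d + 6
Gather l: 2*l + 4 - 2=2*l + 2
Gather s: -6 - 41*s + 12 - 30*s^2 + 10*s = -30*s^2 - 31*s + 6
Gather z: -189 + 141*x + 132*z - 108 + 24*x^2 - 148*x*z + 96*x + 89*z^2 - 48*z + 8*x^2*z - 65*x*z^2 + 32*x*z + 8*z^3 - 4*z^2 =24*x^2 + 237*x + 8*z^3 + z^2*(85 - 65*x) + z*(8*x^2 - 116*x + 84) - 297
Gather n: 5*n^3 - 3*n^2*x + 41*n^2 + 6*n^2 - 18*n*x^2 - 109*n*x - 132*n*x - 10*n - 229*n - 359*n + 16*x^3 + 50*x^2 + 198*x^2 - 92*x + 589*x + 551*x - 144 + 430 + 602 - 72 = 5*n^3 + n^2*(47 - 3*x) + n*(-18*x^2 - 241*x - 598) + 16*x^3 + 248*x^2 + 1048*x + 816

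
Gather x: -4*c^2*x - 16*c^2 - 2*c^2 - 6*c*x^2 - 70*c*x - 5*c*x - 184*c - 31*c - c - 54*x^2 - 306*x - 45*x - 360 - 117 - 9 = -18*c^2 - 216*c + x^2*(-6*c - 54) + x*(-4*c^2 - 75*c - 351) - 486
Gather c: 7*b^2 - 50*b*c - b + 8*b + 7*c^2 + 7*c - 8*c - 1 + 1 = 7*b^2 + 7*b + 7*c^2 + c*(-50*b - 1)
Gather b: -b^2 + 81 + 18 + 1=100 - b^2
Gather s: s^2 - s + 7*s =s^2 + 6*s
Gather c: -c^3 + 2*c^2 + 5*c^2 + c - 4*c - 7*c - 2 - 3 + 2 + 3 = -c^3 + 7*c^2 - 10*c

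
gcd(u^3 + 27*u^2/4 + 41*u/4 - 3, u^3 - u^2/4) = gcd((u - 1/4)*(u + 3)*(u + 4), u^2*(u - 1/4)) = u - 1/4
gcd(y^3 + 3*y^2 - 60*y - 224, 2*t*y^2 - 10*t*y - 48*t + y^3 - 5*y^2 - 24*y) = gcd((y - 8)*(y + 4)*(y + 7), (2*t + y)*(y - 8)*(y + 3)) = y - 8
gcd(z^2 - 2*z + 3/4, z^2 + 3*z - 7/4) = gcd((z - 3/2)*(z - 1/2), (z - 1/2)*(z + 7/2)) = z - 1/2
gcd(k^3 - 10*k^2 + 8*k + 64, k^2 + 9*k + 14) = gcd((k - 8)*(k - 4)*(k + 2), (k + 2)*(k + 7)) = k + 2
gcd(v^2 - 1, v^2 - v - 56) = 1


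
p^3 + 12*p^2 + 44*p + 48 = (p + 2)*(p + 4)*(p + 6)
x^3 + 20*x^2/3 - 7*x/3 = x*(x - 1/3)*(x + 7)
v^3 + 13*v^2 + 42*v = v*(v + 6)*(v + 7)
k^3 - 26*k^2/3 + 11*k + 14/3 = (k - 7)*(k - 2)*(k + 1/3)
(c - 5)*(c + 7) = c^2 + 2*c - 35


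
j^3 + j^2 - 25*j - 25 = (j - 5)*(j + 1)*(j + 5)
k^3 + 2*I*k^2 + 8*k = k*(k - 2*I)*(k + 4*I)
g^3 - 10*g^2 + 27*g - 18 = (g - 6)*(g - 3)*(g - 1)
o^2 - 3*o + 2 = (o - 2)*(o - 1)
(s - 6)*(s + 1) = s^2 - 5*s - 6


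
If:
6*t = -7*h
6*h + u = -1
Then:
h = -u/6 - 1/6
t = 7*u/36 + 7/36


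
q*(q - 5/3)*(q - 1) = q^3 - 8*q^2/3 + 5*q/3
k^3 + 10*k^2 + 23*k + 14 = (k + 1)*(k + 2)*(k + 7)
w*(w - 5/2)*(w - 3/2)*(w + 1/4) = w^4 - 15*w^3/4 + 11*w^2/4 + 15*w/16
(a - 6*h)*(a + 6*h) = a^2 - 36*h^2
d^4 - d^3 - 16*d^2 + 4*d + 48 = (d - 4)*(d - 2)*(d + 2)*(d + 3)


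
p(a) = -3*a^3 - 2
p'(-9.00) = -729.00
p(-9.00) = 2185.00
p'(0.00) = 0.00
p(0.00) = -2.00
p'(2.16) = -41.99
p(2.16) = -32.23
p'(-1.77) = -28.20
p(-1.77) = 14.64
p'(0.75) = -5.06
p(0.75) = -3.27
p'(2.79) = -70.06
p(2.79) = -67.15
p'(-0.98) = -8.64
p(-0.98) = 0.82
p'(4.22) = -160.28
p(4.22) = -227.45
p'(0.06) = -0.03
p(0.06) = -2.00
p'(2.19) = -43.16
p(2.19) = -33.51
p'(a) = -9*a^2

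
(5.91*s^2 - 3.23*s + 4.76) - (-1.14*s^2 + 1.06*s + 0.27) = 7.05*s^2 - 4.29*s + 4.49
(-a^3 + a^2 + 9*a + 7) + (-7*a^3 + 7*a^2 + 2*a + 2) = -8*a^3 + 8*a^2 + 11*a + 9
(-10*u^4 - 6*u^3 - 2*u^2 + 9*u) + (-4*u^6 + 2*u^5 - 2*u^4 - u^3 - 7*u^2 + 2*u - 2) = -4*u^6 + 2*u^5 - 12*u^4 - 7*u^3 - 9*u^2 + 11*u - 2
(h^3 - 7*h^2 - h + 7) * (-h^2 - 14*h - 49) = -h^5 - 7*h^4 + 50*h^3 + 350*h^2 - 49*h - 343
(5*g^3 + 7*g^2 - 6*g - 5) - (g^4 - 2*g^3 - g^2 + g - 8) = -g^4 + 7*g^3 + 8*g^2 - 7*g + 3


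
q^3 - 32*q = q*(q - 4*sqrt(2))*(q + 4*sqrt(2))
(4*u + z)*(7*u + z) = 28*u^2 + 11*u*z + z^2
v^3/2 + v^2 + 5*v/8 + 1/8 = (v/2 + 1/2)*(v + 1/2)^2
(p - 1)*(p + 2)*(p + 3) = p^3 + 4*p^2 + p - 6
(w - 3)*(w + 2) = w^2 - w - 6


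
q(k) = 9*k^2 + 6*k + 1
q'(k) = 18*k + 6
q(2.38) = 66.26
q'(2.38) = 48.84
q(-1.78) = 18.84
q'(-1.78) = -26.04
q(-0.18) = 0.21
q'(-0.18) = 2.76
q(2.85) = 91.20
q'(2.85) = 57.30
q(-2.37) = 37.33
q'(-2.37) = -36.66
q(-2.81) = 55.20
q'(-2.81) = -44.58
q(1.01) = 16.24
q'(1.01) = 24.18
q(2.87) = 92.35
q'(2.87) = 57.66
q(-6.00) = 289.00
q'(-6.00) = -102.00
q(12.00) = 1369.00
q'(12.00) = 222.00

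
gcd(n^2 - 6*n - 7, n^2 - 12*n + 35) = n - 7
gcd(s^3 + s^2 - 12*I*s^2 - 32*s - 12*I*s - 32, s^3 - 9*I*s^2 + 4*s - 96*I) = s^2 - 12*I*s - 32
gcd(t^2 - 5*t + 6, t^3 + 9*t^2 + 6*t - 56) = t - 2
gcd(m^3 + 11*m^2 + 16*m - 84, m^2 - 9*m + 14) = m - 2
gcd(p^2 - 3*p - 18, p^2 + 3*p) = p + 3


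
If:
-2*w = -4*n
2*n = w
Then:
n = w/2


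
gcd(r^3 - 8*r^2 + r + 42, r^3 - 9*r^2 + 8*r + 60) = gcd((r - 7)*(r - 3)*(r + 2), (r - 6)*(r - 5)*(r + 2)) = r + 2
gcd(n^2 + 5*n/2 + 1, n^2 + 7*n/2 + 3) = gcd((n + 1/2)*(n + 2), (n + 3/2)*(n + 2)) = n + 2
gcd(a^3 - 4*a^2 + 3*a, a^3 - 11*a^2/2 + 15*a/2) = a^2 - 3*a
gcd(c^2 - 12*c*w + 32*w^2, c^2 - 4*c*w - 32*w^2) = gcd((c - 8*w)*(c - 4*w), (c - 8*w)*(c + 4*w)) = -c + 8*w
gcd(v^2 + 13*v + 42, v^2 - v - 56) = v + 7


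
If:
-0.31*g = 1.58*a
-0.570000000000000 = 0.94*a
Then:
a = -0.61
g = 3.09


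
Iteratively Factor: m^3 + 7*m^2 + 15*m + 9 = (m + 1)*(m^2 + 6*m + 9) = (m + 1)*(m + 3)*(m + 3)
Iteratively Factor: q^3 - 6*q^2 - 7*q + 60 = (q - 5)*(q^2 - q - 12) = (q - 5)*(q - 4)*(q + 3)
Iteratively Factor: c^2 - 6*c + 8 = (c - 4)*(c - 2)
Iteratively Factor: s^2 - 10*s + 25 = (s - 5)*(s - 5)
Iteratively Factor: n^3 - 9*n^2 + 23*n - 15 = (n - 3)*(n^2 - 6*n + 5) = (n - 3)*(n - 1)*(n - 5)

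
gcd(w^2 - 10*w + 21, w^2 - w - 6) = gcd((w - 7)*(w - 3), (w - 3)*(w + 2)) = w - 3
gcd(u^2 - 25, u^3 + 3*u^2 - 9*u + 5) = u + 5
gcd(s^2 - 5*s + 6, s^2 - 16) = 1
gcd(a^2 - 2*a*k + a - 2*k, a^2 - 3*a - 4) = a + 1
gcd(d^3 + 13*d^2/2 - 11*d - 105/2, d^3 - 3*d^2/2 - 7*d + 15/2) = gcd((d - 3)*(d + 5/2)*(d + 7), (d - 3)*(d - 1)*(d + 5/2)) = d^2 - d/2 - 15/2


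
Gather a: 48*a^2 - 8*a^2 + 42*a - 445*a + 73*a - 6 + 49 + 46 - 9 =40*a^2 - 330*a + 80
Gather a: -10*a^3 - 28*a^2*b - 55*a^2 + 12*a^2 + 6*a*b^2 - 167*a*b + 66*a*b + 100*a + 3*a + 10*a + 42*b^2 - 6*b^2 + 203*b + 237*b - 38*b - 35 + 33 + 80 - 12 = -10*a^3 + a^2*(-28*b - 43) + a*(6*b^2 - 101*b + 113) + 36*b^2 + 402*b + 66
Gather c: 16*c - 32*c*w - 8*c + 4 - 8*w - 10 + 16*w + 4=c*(8 - 32*w) + 8*w - 2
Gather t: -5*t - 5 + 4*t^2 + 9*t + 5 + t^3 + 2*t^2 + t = t^3 + 6*t^2 + 5*t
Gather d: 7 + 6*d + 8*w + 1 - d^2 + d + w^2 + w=-d^2 + 7*d + w^2 + 9*w + 8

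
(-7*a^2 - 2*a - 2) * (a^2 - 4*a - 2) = -7*a^4 + 26*a^3 + 20*a^2 + 12*a + 4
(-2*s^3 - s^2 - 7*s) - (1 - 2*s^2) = -2*s^3 + s^2 - 7*s - 1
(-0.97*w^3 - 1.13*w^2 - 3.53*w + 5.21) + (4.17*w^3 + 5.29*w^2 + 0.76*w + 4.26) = 3.2*w^3 + 4.16*w^2 - 2.77*w + 9.47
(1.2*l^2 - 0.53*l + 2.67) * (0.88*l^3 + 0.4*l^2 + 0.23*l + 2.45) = 1.056*l^5 + 0.0135999999999999*l^4 + 2.4136*l^3 + 3.8861*l^2 - 0.6844*l + 6.5415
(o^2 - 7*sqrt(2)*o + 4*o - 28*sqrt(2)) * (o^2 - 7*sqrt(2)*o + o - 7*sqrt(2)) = o^4 - 14*sqrt(2)*o^3 + 5*o^3 - 70*sqrt(2)*o^2 + 102*o^2 - 56*sqrt(2)*o + 490*o + 392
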